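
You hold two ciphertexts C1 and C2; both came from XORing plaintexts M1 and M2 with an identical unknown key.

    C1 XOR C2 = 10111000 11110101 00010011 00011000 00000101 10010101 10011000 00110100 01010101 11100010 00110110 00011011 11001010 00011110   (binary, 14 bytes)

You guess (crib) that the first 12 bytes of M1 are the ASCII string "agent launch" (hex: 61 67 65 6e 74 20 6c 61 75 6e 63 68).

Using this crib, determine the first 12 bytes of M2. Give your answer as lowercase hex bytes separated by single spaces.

d9 92 76 76 71 b5 f4 55 20 8c 55 73

Since C1 ⊕ C2 = M1 ⊕ M2, XORing with the guessed M1 bytes yields the corresponding M2 bytes: M2 = (C1 ⊕ C2) ⊕ M1.
10111000 xor 01100001 = 11011001
11110101 xor 01100111 = 10010010
00010011 xor 01100101 = 01110110
00011000 xor 01101110 = 01110110
00000101 xor 01110100 = 01110001
10010101 xor 00100000 = 10110101
10011000 xor 01101100 = 11110100
00110100 xor 01100001 = 01010101
01010101 xor 01110101 = 00100000
11100010 xor 01101110 = 10001100
00110110 xor 01100011 = 01010101
00011011 xor 01101000 = 01110011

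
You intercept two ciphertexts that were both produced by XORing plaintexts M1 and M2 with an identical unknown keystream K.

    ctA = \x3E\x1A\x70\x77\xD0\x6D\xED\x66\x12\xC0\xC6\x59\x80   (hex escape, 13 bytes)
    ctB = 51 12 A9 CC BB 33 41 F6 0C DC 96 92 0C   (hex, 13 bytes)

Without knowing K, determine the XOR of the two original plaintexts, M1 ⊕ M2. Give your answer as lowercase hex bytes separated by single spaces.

6f 08 d9 bb 6b 5e ac 90 1e 1c 50 cb 8c

ctA ⊕ ctB = (M1 ⊕ K) ⊕ (M2 ⊕ K) = M1 ⊕ M2 — the shared key cancels under XOR.
byte 0: 3e XOR 51 = 6f
byte 1: 1a XOR 12 = 08
byte 2: 70 XOR a9 = d9
byte 3: 77 XOR cc = bb
byte 4: d0 XOR bb = 6b
byte 5: 6d XOR 33 = 5e
byte 6: ed XOR 41 = ac
byte 7: 66 XOR f6 = 90
byte 8: 12 XOR 0c = 1e
byte 9: c0 XOR dc = 1c
byte 10: c6 XOR 96 = 50
byte 11: 59 XOR 92 = cb
byte 12: 80 XOR 0c = 8c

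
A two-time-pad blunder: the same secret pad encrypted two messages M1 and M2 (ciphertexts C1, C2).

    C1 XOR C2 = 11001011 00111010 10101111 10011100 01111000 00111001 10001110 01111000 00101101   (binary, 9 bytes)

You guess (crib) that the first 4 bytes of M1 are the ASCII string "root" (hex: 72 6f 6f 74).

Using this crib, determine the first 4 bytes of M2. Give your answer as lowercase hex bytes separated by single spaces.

b9 55 c0 e8

Since C1 ⊕ C2 = M1 ⊕ M2, XORing with the guessed M1 bytes yields the corresponding M2 bytes: M2 = (C1 ⊕ C2) ⊕ M1.
cb xor 72 = b9
3a xor 6f = 55
af xor 6f = c0
9c xor 74 = e8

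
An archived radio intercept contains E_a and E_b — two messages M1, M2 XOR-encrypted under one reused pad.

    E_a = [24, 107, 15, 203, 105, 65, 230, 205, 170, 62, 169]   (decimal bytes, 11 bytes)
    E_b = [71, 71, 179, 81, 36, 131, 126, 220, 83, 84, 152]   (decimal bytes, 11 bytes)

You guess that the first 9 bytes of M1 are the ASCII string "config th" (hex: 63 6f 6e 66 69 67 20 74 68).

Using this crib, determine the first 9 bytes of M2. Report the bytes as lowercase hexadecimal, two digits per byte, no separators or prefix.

First, E_a ⊕ E_b = (M1 ⊕ K) ⊕ (M2 ⊕ K) = M1 ⊕ M2, so the key drops out. Then M2 = (M1 ⊕ M2) ⊕ M1 over the first 9 bytes.
byte 0: (18 ⊕ 47) ⊕ 63 = 5f ⊕ 63 = 3c
byte 1: (6b ⊕ 47) ⊕ 6f = 2c ⊕ 6f = 43
byte 2: (0f ⊕ b3) ⊕ 6e = bc ⊕ 6e = d2
byte 3: (cb ⊕ 51) ⊕ 66 = 9a ⊕ 66 = fc
byte 4: (69 ⊕ 24) ⊕ 69 = 4d ⊕ 69 = 24
byte 5: (41 ⊕ 83) ⊕ 67 = c2 ⊕ 67 = a5
byte 6: (e6 ⊕ 7e) ⊕ 20 = 98 ⊕ 20 = b8
byte 7: (cd ⊕ dc) ⊕ 74 = 11 ⊕ 74 = 65
byte 8: (aa ⊕ 53) ⊕ 68 = f9 ⊕ 68 = 91

3c43d2fc24a5b86591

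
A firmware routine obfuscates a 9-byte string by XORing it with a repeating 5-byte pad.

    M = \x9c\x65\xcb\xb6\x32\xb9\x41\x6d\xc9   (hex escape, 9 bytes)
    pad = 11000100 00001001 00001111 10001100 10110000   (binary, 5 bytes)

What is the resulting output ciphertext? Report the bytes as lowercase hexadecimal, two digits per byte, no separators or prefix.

The 5-byte key repeats, so the effective keystream is c4 09 0f 8c b0 c4 09 0f 8c.
byte 0: 9c xor c4 = 58
byte 1: 65 xor 09 = 6c
byte 2: cb xor 0f = c4
byte 3: b6 xor 8c = 3a
byte 4: 32 xor b0 = 82
byte 5: b9 xor c4 = 7d
byte 6: 41 xor 09 = 48
byte 7: 6d xor 0f = 62
byte 8: c9 xor 8c = 45

586cc43a827d486245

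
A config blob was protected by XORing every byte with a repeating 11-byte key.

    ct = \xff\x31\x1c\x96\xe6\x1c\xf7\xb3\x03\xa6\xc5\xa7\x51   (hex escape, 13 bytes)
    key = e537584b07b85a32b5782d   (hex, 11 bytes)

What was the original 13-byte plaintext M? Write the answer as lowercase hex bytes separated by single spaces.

The 11-byte key repeats, so the effective keystream is e5 37 58 4b 07 b8 5a 32 b5 78 2d e5 37.
byte 0: ff XOR e5 = 1a
byte 1: 31 XOR 37 = 06
byte 2: 1c XOR 58 = 44
byte 3: 96 XOR 4b = dd
byte 4: e6 XOR 07 = e1
byte 5: 1c XOR b8 = a4
byte 6: f7 XOR 5a = ad
byte 7: b3 XOR 32 = 81
byte 8: 03 XOR b5 = b6
byte 9: a6 XOR 78 = de
byte 10: c5 XOR 2d = e8
byte 11: a7 XOR e5 = 42
byte 12: 51 XOR 37 = 66

1a 06 44 dd e1 a4 ad 81 b6 de e8 42 66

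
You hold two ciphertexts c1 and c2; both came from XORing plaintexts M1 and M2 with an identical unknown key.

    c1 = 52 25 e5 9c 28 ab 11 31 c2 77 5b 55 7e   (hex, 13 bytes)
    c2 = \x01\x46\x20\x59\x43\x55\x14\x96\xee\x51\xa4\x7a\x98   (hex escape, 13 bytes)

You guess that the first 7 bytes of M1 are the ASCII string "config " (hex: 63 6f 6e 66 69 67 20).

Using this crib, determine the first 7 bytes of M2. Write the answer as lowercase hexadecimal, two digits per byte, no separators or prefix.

300caba3029925

First, c1 ⊕ c2 = (M1 ⊕ K) ⊕ (M2 ⊕ K) = M1 ⊕ M2, so the key drops out. Then M2 = (M1 ⊕ M2) ⊕ M1 over the first 7 bytes.
byte 0: (52 xor 01) xor 63 = 53 xor 63 = 30
byte 1: (25 xor 46) xor 6f = 63 xor 6f = 0c
byte 2: (e5 xor 20) xor 6e = c5 xor 6e = ab
byte 3: (9c xor 59) xor 66 = c5 xor 66 = a3
byte 4: (28 xor 43) xor 69 = 6b xor 69 = 02
byte 5: (ab xor 55) xor 67 = fe xor 67 = 99
byte 6: (11 xor 14) xor 20 = 05 xor 20 = 25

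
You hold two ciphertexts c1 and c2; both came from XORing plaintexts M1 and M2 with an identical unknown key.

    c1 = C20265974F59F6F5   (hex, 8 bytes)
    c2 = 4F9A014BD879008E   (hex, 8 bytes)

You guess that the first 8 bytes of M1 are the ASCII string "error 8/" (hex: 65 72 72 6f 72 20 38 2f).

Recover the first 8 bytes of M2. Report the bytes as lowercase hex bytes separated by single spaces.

e8 ea 16 b3 e5 00 ce 54

First, c1 ⊕ c2 = (M1 ⊕ K) ⊕ (M2 ⊕ K) = M1 ⊕ M2, so the key drops out. Then M2 = (M1 ⊕ M2) ⊕ M1 over the first 8 bytes.
byte 0: (c2 XOR 4f) XOR 65 = 8d XOR 65 = e8
byte 1: (02 XOR 9a) XOR 72 = 98 XOR 72 = ea
byte 2: (65 XOR 01) XOR 72 = 64 XOR 72 = 16
byte 3: (97 XOR 4b) XOR 6f = dc XOR 6f = b3
byte 4: (4f XOR d8) XOR 72 = 97 XOR 72 = e5
byte 5: (59 XOR 79) XOR 20 = 20 XOR 20 = 00
byte 6: (f6 XOR 00) XOR 38 = f6 XOR 38 = ce
byte 7: (f5 XOR 8e) XOR 2f = 7b XOR 2f = 54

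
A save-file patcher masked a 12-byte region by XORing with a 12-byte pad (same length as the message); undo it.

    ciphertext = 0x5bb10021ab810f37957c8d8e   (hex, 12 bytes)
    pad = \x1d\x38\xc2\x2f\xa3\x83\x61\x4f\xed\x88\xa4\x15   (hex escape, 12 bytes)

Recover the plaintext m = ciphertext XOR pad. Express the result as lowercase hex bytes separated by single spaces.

46 89 c2 0e 08 02 6e 78 78 f4 29 9b

5b ^ 1d = 46
b1 ^ 38 = 89
00 ^ c2 = c2
21 ^ 2f = 0e
ab ^ a3 = 08
81 ^ 83 = 02
0f ^ 61 = 6e
37 ^ 4f = 78
95 ^ ed = 78
7c ^ 88 = f4
8d ^ a4 = 29
8e ^ 15 = 9b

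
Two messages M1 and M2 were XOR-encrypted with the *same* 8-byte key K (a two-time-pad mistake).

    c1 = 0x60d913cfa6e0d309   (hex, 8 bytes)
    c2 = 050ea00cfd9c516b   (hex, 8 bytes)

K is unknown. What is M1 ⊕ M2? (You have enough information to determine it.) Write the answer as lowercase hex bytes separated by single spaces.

c1 ⊕ c2 = (M1 ⊕ K) ⊕ (M2 ⊕ K) = M1 ⊕ M2 — the shared key cancels under XOR.
60 ^ 05 = 65
d9 ^ 0e = d7
13 ^ a0 = b3
cf ^ 0c = c3
a6 ^ fd = 5b
e0 ^ 9c = 7c
d3 ^ 51 = 82
09 ^ 6b = 62

65 d7 b3 c3 5b 7c 82 62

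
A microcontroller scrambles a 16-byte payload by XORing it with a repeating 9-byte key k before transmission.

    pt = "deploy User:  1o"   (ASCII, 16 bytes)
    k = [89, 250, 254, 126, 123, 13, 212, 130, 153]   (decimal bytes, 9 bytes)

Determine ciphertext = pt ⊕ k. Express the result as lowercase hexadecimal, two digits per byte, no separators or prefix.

The 9-byte key repeats, so the effective keystream is 59 fa fe 7e 7b 0d d4 82 99 59 fa fe 7e 7b 0d d4.
byte 0: 64 ⊕ 59 = 3d
byte 1: 65 ⊕ fa = 9f
byte 2: 70 ⊕ fe = 8e
byte 3: 6c ⊕ 7e = 12
byte 4: 6f ⊕ 7b = 14
byte 5: 79 ⊕ 0d = 74
byte 6: 20 ⊕ d4 = f4
byte 7: 55 ⊕ 82 = d7
byte 8: 73 ⊕ 99 = ea
byte 9: 65 ⊕ 59 = 3c
byte 10: 72 ⊕ fa = 88
byte 11: 3a ⊕ fe = c4
byte 12: 20 ⊕ 7e = 5e
byte 13: 20 ⊕ 7b = 5b
byte 14: 31 ⊕ 0d = 3c
byte 15: 6f ⊕ d4 = bb

3d9f8e121474f4d7ea3c88c45e5b3cbb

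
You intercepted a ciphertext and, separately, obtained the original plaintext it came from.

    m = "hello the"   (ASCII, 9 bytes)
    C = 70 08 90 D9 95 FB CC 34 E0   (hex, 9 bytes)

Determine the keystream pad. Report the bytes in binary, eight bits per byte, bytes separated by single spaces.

00011000 01101101 11111100 10110101 11111010 11011011 10111000 01011100 10000101

Since C = m ⊕ pad, XORing both sides with m gives pad = m ⊕ C.
68 XOR 70 = 18
65 XOR 08 = 6d
6c XOR 90 = fc
6c XOR d9 = b5
6f XOR 95 = fa
20 XOR fb = db
74 XOR cc = b8
68 XOR 34 = 5c
65 XOR e0 = 85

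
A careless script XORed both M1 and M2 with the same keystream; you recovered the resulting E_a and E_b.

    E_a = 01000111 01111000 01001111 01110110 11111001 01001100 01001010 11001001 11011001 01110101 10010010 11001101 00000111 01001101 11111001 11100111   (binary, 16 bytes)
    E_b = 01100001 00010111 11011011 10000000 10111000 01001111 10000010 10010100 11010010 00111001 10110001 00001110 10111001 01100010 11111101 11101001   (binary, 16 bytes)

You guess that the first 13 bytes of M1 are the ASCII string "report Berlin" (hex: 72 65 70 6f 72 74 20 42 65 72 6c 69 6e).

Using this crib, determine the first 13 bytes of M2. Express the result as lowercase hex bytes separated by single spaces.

First, E_a ⊕ E_b = (M1 ⊕ K) ⊕ (M2 ⊕ K) = M1 ⊕ M2, so the key drops out. Then M2 = (M1 ⊕ M2) ⊕ M1 over the first 13 bytes.
byte 0: (47 xor 61) xor 72 = 26 xor 72 = 54
byte 1: (78 xor 17) xor 65 = 6f xor 65 = 0a
byte 2: (4f xor db) xor 70 = 94 xor 70 = e4
byte 3: (76 xor 80) xor 6f = f6 xor 6f = 99
byte 4: (f9 xor b8) xor 72 = 41 xor 72 = 33
byte 5: (4c xor 4f) xor 74 = 03 xor 74 = 77
byte 6: (4a xor 82) xor 20 = c8 xor 20 = e8
byte 7: (c9 xor 94) xor 42 = 5d xor 42 = 1f
byte 8: (d9 xor d2) xor 65 = 0b xor 65 = 6e
byte 9: (75 xor 39) xor 72 = 4c xor 72 = 3e
byte 10: (92 xor b1) xor 6c = 23 xor 6c = 4f
byte 11: (cd xor 0e) xor 69 = c3 xor 69 = aa
byte 12: (07 xor b9) xor 6e = be xor 6e = d0

54 0a e4 99 33 77 e8 1f 6e 3e 4f aa d0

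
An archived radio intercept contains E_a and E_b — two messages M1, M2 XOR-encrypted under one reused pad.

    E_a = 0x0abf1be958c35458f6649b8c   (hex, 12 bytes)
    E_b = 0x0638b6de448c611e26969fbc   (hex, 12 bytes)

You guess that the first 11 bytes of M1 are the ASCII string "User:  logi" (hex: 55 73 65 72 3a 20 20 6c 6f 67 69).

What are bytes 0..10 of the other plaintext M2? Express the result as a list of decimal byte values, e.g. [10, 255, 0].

[89, 244, 200, 69, 38, 111, 21, 42, 191, 149, 109]

First, E_a ⊕ E_b = (M1 ⊕ K) ⊕ (M2 ⊕ K) = M1 ⊕ M2, so the key drops out. Then M2 = (M1 ⊕ M2) ⊕ M1 over the first 11 bytes.
byte 0: (0a XOR 06) XOR 55 = 0c XOR 55 = 59
byte 1: (bf XOR 38) XOR 73 = 87 XOR 73 = f4
byte 2: (1b XOR b6) XOR 65 = ad XOR 65 = c8
byte 3: (e9 XOR de) XOR 72 = 37 XOR 72 = 45
byte 4: (58 XOR 44) XOR 3a = 1c XOR 3a = 26
byte 5: (c3 XOR 8c) XOR 20 = 4f XOR 20 = 6f
byte 6: (54 XOR 61) XOR 20 = 35 XOR 20 = 15
byte 7: (58 XOR 1e) XOR 6c = 46 XOR 6c = 2a
byte 8: (f6 XOR 26) XOR 6f = d0 XOR 6f = bf
byte 9: (64 XOR 96) XOR 67 = f2 XOR 67 = 95
byte 10: (9b XOR 9f) XOR 69 = 04 XOR 69 = 6d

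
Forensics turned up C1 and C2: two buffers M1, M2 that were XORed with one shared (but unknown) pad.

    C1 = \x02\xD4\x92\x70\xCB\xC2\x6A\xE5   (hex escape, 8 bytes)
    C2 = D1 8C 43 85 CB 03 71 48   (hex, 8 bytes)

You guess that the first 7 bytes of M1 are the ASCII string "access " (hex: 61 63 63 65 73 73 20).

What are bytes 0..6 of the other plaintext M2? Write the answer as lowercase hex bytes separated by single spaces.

b2 3b b2 90 73 b2 3b

First, C1 ⊕ C2 = (M1 ⊕ K) ⊕ (M2 ⊕ K) = M1 ⊕ M2, so the key drops out. Then M2 = (M1 ⊕ M2) ⊕ M1 over the first 7 bytes.
byte 0: (02 xor d1) xor 61 = d3 xor 61 = b2
byte 1: (d4 xor 8c) xor 63 = 58 xor 63 = 3b
byte 2: (92 xor 43) xor 63 = d1 xor 63 = b2
byte 3: (70 xor 85) xor 65 = f5 xor 65 = 90
byte 4: (cb xor cb) xor 73 = 00 xor 73 = 73
byte 5: (c2 xor 03) xor 73 = c1 xor 73 = b2
byte 6: (6a xor 71) xor 20 = 1b xor 20 = 3b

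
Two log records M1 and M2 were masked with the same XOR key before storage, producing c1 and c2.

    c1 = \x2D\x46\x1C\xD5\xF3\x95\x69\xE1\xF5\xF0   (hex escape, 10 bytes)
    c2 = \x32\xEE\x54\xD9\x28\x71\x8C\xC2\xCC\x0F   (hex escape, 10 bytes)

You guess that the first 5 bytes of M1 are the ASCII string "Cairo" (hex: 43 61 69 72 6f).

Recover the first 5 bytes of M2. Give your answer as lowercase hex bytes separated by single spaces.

First, c1 ⊕ c2 = (M1 ⊕ K) ⊕ (M2 ⊕ K) = M1 ⊕ M2, so the key drops out. Then M2 = (M1 ⊕ M2) ⊕ M1 over the first 5 bytes.
byte 0: (2d ^ 32) ^ 43 = 1f ^ 43 = 5c
byte 1: (46 ^ ee) ^ 61 = a8 ^ 61 = c9
byte 2: (1c ^ 54) ^ 69 = 48 ^ 69 = 21
byte 3: (d5 ^ d9) ^ 72 = 0c ^ 72 = 7e
byte 4: (f3 ^ 28) ^ 6f = db ^ 6f = b4

5c c9 21 7e b4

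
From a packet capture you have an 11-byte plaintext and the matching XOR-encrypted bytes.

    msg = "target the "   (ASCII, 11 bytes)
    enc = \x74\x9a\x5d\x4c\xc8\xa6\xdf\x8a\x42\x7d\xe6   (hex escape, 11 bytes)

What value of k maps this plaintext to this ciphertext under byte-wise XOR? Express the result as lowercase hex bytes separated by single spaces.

Since enc = msg ⊕ k, XORing both sides with msg gives k = msg ⊕ enc.
116 ^ 116 =   0
 97 ^ 154 = 251
114 ^  93 =  47
103 ^  76 =  43
101 ^ 200 = 173
116 ^ 166 = 210
 32 ^ 223 = 255
116 ^ 138 = 254
104 ^  66 =  42
101 ^ 125 =  24
 32 ^ 230 = 198

00 fb 2f 2b ad d2 ff fe 2a 18 c6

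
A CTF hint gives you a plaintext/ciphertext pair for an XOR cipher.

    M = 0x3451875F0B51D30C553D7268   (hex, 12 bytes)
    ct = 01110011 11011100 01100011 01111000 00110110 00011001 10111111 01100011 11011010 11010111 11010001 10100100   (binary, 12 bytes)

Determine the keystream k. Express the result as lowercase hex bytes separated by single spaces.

Since ct = M ⊕ k, XORing both sides with M gives k = M ⊕ ct.
byte 0: 34 ^ 73 = 47
byte 1: 51 ^ dc = 8d
byte 2: 87 ^ 63 = e4
byte 3: 5f ^ 78 = 27
byte 4: 0b ^ 36 = 3d
byte 5: 51 ^ 19 = 48
byte 6: d3 ^ bf = 6c
byte 7: 0c ^ 63 = 6f
byte 8: 55 ^ da = 8f
byte 9: 3d ^ d7 = ea
byte 10: 72 ^ d1 = a3
byte 11: 68 ^ a4 = cc

47 8d e4 27 3d 48 6c 6f 8f ea a3 cc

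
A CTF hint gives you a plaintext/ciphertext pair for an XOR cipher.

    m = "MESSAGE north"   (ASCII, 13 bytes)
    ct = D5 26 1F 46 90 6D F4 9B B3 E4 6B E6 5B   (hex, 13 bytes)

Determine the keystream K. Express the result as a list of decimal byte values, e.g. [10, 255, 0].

[152, 99, 76, 21, 209, 42, 177, 187, 221, 139, 25, 146, 51]

Since ct = m ⊕ K, XORing both sides with m gives K = m ⊕ ct.
 77 ⊕ 213 = 152
 69 ⊕  38 =  99
 83 ⊕  31 =  76
 83 ⊕  70 =  21
 65 ⊕ 144 = 209
 71 ⊕ 109 =  42
 69 ⊕ 244 = 177
 32 ⊕ 155 = 187
110 ⊕ 179 = 221
111 ⊕ 228 = 139
114 ⊕ 107 =  25
116 ⊕ 230 = 146
104 ⊕  91 =  51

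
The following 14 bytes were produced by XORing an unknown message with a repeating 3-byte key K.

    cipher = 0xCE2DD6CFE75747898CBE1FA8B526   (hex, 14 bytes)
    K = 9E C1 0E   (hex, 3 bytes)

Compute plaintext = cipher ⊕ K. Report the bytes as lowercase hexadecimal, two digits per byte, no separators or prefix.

The 3-byte key repeats, so the effective keystream is 9e c1 0e 9e c1 0e 9e c1 0e 9e c1 0e 9e c1.
byte 0: 206 XOR 158 =  80
byte 1:  45 XOR 193 = 236
byte 2: 214 XOR  14 = 216
byte 3: 207 XOR 158 =  81
byte 4: 231 XOR 193 =  38
byte 5:  87 XOR  14 =  89
byte 6:  71 XOR 158 = 217
byte 7: 137 XOR 193 =  72
byte 8: 140 XOR  14 = 130
byte 9: 190 XOR 158 =  32
byte 10:  31 XOR 193 = 222
byte 11: 168 XOR  14 = 166
byte 12: 181 XOR 158 =  43
byte 13:  38 XOR 193 = 231

50ecd8512659d9488220dea62be7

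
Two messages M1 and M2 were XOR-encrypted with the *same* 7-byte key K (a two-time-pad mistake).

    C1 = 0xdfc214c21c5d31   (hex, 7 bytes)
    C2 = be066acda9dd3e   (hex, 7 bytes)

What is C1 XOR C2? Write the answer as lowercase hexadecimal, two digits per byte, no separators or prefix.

C1 ⊕ C2 = (M1 ⊕ K) ⊕ (M2 ⊕ K) = M1 ⊕ M2 — the shared key cancels under XOR.
11011111 ⊕ 10111110 = 01100001
11000010 ⊕ 00000110 = 11000100
00010100 ⊕ 01101010 = 01111110
11000010 ⊕ 11001101 = 00001111
00011100 ⊕ 10101001 = 10110101
01011101 ⊕ 11011101 = 10000000
00110001 ⊕ 00111110 = 00001111

61c47e0fb5800f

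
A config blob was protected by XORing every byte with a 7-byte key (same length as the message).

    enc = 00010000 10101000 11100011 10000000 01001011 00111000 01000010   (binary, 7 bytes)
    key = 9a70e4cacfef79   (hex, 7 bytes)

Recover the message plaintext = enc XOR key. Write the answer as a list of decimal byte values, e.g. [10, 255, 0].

[138, 216, 7, 74, 132, 215, 59]

10 ^ 9a = 8a
a8 ^ 70 = d8
e3 ^ e4 = 07
80 ^ ca = 4a
4b ^ cf = 84
38 ^ ef = d7
42 ^ 79 = 3b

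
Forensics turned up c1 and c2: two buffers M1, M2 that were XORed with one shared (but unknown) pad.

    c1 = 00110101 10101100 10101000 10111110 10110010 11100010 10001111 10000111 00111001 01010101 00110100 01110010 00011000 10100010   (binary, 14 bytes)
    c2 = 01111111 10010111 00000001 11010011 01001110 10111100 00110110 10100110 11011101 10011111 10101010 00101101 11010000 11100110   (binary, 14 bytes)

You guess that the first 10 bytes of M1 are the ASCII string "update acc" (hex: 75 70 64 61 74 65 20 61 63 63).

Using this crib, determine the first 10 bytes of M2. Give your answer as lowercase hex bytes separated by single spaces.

3f 4b cd 0c 88 3b 99 40 87 a9

First, c1 ⊕ c2 = (M1 ⊕ K) ⊕ (M2 ⊕ K) = M1 ⊕ M2, so the key drops out. Then M2 = (M1 ⊕ M2) ⊕ M1 over the first 10 bytes.
byte 0: (35 XOR 7f) XOR 75 = 4a XOR 75 = 3f
byte 1: (ac XOR 97) XOR 70 = 3b XOR 70 = 4b
byte 2: (a8 XOR 01) XOR 64 = a9 XOR 64 = cd
byte 3: (be XOR d3) XOR 61 = 6d XOR 61 = 0c
byte 4: (b2 XOR 4e) XOR 74 = fc XOR 74 = 88
byte 5: (e2 XOR bc) XOR 65 = 5e XOR 65 = 3b
byte 6: (8f XOR 36) XOR 20 = b9 XOR 20 = 99
byte 7: (87 XOR a6) XOR 61 = 21 XOR 61 = 40
byte 8: (39 XOR dd) XOR 63 = e4 XOR 63 = 87
byte 9: (55 XOR 9f) XOR 63 = ca XOR 63 = a9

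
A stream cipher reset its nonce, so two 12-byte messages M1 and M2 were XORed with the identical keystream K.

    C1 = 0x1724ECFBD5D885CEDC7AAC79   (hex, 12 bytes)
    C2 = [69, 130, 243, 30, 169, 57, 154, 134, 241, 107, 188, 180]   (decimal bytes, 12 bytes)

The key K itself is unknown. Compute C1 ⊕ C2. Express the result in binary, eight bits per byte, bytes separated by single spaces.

C1 ⊕ C2 = (M1 ⊕ K) ⊕ (M2 ⊕ K) = M1 ⊕ M2 — the shared key cancels under XOR.
17 xor 45 = 52
24 xor 82 = a6
ec xor f3 = 1f
fb xor 1e = e5
d5 xor a9 = 7c
d8 xor 39 = e1
85 xor 9a = 1f
ce xor 86 = 48
dc xor f1 = 2d
7a xor 6b = 11
ac xor bc = 10
79 xor b4 = cd

01010010 10100110 00011111 11100101 01111100 11100001 00011111 01001000 00101101 00010001 00010000 11001101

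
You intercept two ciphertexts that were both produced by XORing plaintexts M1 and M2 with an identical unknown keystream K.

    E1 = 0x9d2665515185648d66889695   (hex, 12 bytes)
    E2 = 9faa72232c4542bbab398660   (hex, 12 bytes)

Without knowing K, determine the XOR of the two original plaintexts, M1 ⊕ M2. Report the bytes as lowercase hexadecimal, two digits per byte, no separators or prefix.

E1 ⊕ E2 = (M1 ⊕ K) ⊕ (M2 ⊕ K) = M1 ⊕ M2 — the shared key cancels under XOR.
9d ⊕ 9f = 02
26 ⊕ aa = 8c
65 ⊕ 72 = 17
51 ⊕ 23 = 72
51 ⊕ 2c = 7d
85 ⊕ 45 = c0
64 ⊕ 42 = 26
8d ⊕ bb = 36
66 ⊕ ab = cd
88 ⊕ 39 = b1
96 ⊕ 86 = 10
95 ⊕ 60 = f5

028c17727dc02636cdb110f5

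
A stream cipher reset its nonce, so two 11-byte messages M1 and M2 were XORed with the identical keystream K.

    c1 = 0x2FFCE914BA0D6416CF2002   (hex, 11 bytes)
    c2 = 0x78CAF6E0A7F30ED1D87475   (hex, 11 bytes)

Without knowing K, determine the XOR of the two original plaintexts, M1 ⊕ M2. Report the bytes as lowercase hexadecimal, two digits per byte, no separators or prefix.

c1 ⊕ c2 = (M1 ⊕ K) ⊕ (M2 ⊕ K) = M1 ⊕ M2 — the shared key cancels under XOR.
2f ^ 78 = 57
fc ^ ca = 36
e9 ^ f6 = 1f
14 ^ e0 = f4
ba ^ a7 = 1d
0d ^ f3 = fe
64 ^ 0e = 6a
16 ^ d1 = c7
cf ^ d8 = 17
20 ^ 74 = 54
02 ^ 75 = 77

57361ff41dfe6ac7175477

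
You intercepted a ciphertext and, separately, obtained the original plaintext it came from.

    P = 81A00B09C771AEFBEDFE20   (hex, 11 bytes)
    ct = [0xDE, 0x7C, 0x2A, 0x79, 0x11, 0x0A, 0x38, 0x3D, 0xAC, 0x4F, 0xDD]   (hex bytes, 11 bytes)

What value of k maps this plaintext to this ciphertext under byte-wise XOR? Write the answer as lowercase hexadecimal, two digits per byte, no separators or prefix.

5fdc2170d67b96c641b1fd

Since ct = P ⊕ k, XORing both sides with P gives k = P ⊕ ct.
byte 0: 10000001 XOR 11011110 = 01011111
byte 1: 10100000 XOR 01111100 = 11011100
byte 2: 00001011 XOR 00101010 = 00100001
byte 3: 00001001 XOR 01111001 = 01110000
byte 4: 11000111 XOR 00010001 = 11010110
byte 5: 01110001 XOR 00001010 = 01111011
byte 6: 10101110 XOR 00111000 = 10010110
byte 7: 11111011 XOR 00111101 = 11000110
byte 8: 11101101 XOR 10101100 = 01000001
byte 9: 11111110 XOR 01001111 = 10110001
byte 10: 00100000 XOR 11011101 = 11111101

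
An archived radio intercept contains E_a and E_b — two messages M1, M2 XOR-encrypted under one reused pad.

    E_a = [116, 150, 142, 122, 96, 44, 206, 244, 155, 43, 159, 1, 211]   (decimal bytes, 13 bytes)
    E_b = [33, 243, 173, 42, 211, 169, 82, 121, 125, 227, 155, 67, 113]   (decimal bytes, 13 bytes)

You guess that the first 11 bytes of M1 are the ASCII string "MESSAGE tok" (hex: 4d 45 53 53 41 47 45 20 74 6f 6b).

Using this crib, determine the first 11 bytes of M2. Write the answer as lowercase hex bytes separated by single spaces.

First, E_a ⊕ E_b = (M1 ⊕ K) ⊕ (M2 ⊕ K) = M1 ⊕ M2, so the key drops out. Then M2 = (M1 ⊕ M2) ⊕ M1 over the first 11 bytes.
byte 0: (74 ⊕ 21) ⊕ 4d = 55 ⊕ 4d = 18
byte 1: (96 ⊕ f3) ⊕ 45 = 65 ⊕ 45 = 20
byte 2: (8e ⊕ ad) ⊕ 53 = 23 ⊕ 53 = 70
byte 3: (7a ⊕ 2a) ⊕ 53 = 50 ⊕ 53 = 03
byte 4: (60 ⊕ d3) ⊕ 41 = b3 ⊕ 41 = f2
byte 5: (2c ⊕ a9) ⊕ 47 = 85 ⊕ 47 = c2
byte 6: (ce ⊕ 52) ⊕ 45 = 9c ⊕ 45 = d9
byte 7: (f4 ⊕ 79) ⊕ 20 = 8d ⊕ 20 = ad
byte 8: (9b ⊕ 7d) ⊕ 74 = e6 ⊕ 74 = 92
byte 9: (2b ⊕ e3) ⊕ 6f = c8 ⊕ 6f = a7
byte 10: (9f ⊕ 9b) ⊕ 6b = 04 ⊕ 6b = 6f

18 20 70 03 f2 c2 d9 ad 92 a7 6f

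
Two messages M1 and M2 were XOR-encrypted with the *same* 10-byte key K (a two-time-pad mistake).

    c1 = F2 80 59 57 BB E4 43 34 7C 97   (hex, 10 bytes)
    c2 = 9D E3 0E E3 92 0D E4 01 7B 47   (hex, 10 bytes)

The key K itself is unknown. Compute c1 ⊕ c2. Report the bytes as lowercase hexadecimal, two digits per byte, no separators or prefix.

c1 ⊕ c2 = (M1 ⊕ K) ⊕ (M2 ⊕ K) = M1 ⊕ M2 — the shared key cancels under XOR.
f2 ⊕ 9d = 6f
80 ⊕ e3 = 63
59 ⊕ 0e = 57
57 ⊕ e3 = b4
bb ⊕ 92 = 29
e4 ⊕ 0d = e9
43 ⊕ e4 = a7
34 ⊕ 01 = 35
7c ⊕ 7b = 07
97 ⊕ 47 = d0

6f6357b429e9a73507d0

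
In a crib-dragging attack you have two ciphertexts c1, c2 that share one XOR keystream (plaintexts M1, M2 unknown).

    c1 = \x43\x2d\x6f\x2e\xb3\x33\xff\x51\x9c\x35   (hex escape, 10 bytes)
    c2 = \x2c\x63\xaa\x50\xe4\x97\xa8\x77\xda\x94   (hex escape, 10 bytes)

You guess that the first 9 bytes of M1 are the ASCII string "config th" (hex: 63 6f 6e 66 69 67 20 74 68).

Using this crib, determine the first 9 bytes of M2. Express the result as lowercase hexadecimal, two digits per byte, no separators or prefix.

First, c1 ⊕ c2 = (M1 ⊕ K) ⊕ (M2 ⊕ K) = M1 ⊕ M2, so the key drops out. Then M2 = (M1 ⊕ M2) ⊕ M1 over the first 9 bytes.
byte 0: (43 XOR 2c) XOR 63 = 6f XOR 63 = 0c
byte 1: (2d XOR 63) XOR 6f = 4e XOR 6f = 21
byte 2: (6f XOR aa) XOR 6e = c5 XOR 6e = ab
byte 3: (2e XOR 50) XOR 66 = 7e XOR 66 = 18
byte 4: (b3 XOR e4) XOR 69 = 57 XOR 69 = 3e
byte 5: (33 XOR 97) XOR 67 = a4 XOR 67 = c3
byte 6: (ff XOR a8) XOR 20 = 57 XOR 20 = 77
byte 7: (51 XOR 77) XOR 74 = 26 XOR 74 = 52
byte 8: (9c XOR da) XOR 68 = 46 XOR 68 = 2e

0c21ab183ec377522e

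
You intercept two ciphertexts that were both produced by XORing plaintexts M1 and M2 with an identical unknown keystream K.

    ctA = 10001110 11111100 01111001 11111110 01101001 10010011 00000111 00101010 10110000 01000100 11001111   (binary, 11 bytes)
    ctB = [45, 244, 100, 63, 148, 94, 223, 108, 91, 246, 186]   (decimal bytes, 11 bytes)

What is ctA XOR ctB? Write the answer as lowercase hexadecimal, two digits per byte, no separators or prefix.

ctA ⊕ ctB = (M1 ⊕ K) ⊕ (M2 ⊕ K) = M1 ⊕ M2 — the shared key cancels under XOR.
8e ^ 2d = a3
fc ^ f4 = 08
79 ^ 64 = 1d
fe ^ 3f = c1
69 ^ 94 = fd
93 ^ 5e = cd
07 ^ df = d8
2a ^ 6c = 46
b0 ^ 5b = eb
44 ^ f6 = b2
cf ^ ba = 75

a3081dc1fdcdd846ebb275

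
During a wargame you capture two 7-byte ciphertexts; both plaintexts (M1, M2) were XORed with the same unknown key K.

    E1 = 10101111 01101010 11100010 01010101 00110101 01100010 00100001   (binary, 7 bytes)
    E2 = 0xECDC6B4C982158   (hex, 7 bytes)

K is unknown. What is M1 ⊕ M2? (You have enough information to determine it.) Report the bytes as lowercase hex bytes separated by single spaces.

E1 ⊕ E2 = (M1 ⊕ K) ⊕ (M2 ⊕ K) = M1 ⊕ M2 — the shared key cancels under XOR.
af ⊕ ec = 43
6a ⊕ dc = b6
e2 ⊕ 6b = 89
55 ⊕ 4c = 19
35 ⊕ 98 = ad
62 ⊕ 21 = 43
21 ⊕ 58 = 79

43 b6 89 19 ad 43 79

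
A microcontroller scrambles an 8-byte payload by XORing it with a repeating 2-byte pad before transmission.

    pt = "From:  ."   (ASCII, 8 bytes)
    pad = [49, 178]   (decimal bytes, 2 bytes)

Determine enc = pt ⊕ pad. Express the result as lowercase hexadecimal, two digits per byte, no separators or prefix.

77c05edf0b92119c

The 2-byte key repeats, so the effective keystream is 31 b2 31 b2 31 b2 31 b2.
byte 0: 46 ^ 31 = 77
byte 1: 72 ^ b2 = c0
byte 2: 6f ^ 31 = 5e
byte 3: 6d ^ b2 = df
byte 4: 3a ^ 31 = 0b
byte 5: 20 ^ b2 = 92
byte 6: 20 ^ 31 = 11
byte 7: 2e ^ b2 = 9c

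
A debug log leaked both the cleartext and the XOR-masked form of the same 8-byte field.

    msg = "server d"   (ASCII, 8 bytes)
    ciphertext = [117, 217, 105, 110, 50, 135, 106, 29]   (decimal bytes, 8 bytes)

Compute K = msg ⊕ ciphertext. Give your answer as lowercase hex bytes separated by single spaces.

Since ciphertext = msg ⊕ K, XORing both sides with msg gives K = msg ⊕ ciphertext.
73 xor 75 = 06
65 xor d9 = bc
72 xor 69 = 1b
76 xor 6e = 18
65 xor 32 = 57
72 xor 87 = f5
20 xor 6a = 4a
64 xor 1d = 79

06 bc 1b 18 57 f5 4a 79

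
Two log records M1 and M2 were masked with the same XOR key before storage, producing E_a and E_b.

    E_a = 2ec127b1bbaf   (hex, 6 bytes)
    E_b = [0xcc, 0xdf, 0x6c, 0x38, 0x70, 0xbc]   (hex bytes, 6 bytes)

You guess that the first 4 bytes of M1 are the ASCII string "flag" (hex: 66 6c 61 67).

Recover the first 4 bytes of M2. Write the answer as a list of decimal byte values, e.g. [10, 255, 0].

[132, 114, 42, 238]

First, E_a ⊕ E_b = (M1 ⊕ K) ⊕ (M2 ⊕ K) = M1 ⊕ M2, so the key drops out. Then M2 = (M1 ⊕ M2) ⊕ M1 over the first 4 bytes.
byte 0: (2e ^ cc) ^ 66 = e2 ^ 66 = 84
byte 1: (c1 ^ df) ^ 6c = 1e ^ 6c = 72
byte 2: (27 ^ 6c) ^ 61 = 4b ^ 61 = 2a
byte 3: (b1 ^ 38) ^ 67 = 89 ^ 67 = ee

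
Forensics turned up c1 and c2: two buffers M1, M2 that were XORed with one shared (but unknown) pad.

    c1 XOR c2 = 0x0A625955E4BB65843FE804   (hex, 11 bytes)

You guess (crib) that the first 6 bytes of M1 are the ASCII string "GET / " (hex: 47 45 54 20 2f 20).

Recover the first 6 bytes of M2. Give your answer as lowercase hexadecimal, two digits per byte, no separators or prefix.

Since c1 ⊕ c2 = M1 ⊕ M2, XORing with the guessed M1 bytes yields the corresponding M2 bytes: M2 = (c1 ⊕ c2) ⊕ M1.
0a ^ 47 = 4d
62 ^ 45 = 27
59 ^ 54 = 0d
55 ^ 20 = 75
e4 ^ 2f = cb
bb ^ 20 = 9b

4d270d75cb9b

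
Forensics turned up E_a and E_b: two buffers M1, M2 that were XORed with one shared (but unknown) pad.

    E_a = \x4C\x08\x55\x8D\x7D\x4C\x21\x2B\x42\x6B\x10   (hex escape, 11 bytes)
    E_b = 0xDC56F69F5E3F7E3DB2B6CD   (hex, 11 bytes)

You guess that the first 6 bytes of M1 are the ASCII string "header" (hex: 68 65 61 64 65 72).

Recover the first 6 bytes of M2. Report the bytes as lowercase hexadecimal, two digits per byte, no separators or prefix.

First, E_a ⊕ E_b = (M1 ⊕ K) ⊕ (M2 ⊕ K) = M1 ⊕ M2, so the key drops out. Then M2 = (M1 ⊕ M2) ⊕ M1 over the first 6 bytes.
byte 0: (4c xor dc) xor 68 = 90 xor 68 = f8
byte 1: (08 xor 56) xor 65 = 5e xor 65 = 3b
byte 2: (55 xor f6) xor 61 = a3 xor 61 = c2
byte 3: (8d xor 9f) xor 64 = 12 xor 64 = 76
byte 4: (7d xor 5e) xor 65 = 23 xor 65 = 46
byte 5: (4c xor 3f) xor 72 = 73 xor 72 = 01

f83bc2764601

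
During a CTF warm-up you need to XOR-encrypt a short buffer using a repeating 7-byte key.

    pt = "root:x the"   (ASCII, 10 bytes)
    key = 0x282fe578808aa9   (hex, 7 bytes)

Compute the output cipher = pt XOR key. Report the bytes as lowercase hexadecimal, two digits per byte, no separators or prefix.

The 7-byte key repeats, so the effective keystream is 28 2f e5 78 80 8a a9 28 2f e5.
byte 0: 72 xor 28 = 5a
byte 1: 6f xor 2f = 40
byte 2: 6f xor e5 = 8a
byte 3: 74 xor 78 = 0c
byte 4: 3a xor 80 = ba
byte 5: 78 xor 8a = f2
byte 6: 20 xor a9 = 89
byte 7: 74 xor 28 = 5c
byte 8: 68 xor 2f = 47
byte 9: 65 xor e5 = 80

5a408a0cbaf2895c4780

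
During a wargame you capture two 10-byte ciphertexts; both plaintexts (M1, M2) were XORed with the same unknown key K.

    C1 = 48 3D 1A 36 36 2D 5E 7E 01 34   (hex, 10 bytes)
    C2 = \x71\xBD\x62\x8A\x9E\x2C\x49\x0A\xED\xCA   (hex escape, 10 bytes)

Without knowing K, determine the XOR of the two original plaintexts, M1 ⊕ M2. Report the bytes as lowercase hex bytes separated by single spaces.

39 80 78 bc a8 01 17 74 ec fe

C1 ⊕ C2 = (M1 ⊕ K) ⊕ (M2 ⊕ K) = M1 ⊕ M2 — the shared key cancels under XOR.
 72 ⊕ 113 =  57
 61 ⊕ 189 = 128
 26 ⊕  98 = 120
 54 ⊕ 138 = 188
 54 ⊕ 158 = 168
 45 ⊕  44 =   1
 94 ⊕  73 =  23
126 ⊕  10 = 116
  1 ⊕ 237 = 236
 52 ⊕ 202 = 254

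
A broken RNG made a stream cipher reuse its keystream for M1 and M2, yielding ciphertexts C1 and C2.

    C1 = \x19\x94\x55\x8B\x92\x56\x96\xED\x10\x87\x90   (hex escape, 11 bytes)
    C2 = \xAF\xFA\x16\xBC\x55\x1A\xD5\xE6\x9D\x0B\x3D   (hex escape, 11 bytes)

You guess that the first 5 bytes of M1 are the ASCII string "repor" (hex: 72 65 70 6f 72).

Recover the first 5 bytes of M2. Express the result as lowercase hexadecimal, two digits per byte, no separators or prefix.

c40b3358b5

First, C1 ⊕ C2 = (M1 ⊕ K) ⊕ (M2 ⊕ K) = M1 ⊕ M2, so the key drops out. Then M2 = (M1 ⊕ M2) ⊕ M1 over the first 5 bytes.
byte 0: (19 XOR af) XOR 72 = b6 XOR 72 = c4
byte 1: (94 XOR fa) XOR 65 = 6e XOR 65 = 0b
byte 2: (55 XOR 16) XOR 70 = 43 XOR 70 = 33
byte 3: (8b XOR bc) XOR 6f = 37 XOR 6f = 58
byte 4: (92 XOR 55) XOR 72 = c7 XOR 72 = b5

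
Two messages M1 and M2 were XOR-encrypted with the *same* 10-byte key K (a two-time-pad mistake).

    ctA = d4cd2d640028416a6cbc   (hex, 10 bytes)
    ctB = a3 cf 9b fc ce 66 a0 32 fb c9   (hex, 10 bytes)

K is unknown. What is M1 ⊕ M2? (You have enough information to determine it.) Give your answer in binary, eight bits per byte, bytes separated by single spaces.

ctA ⊕ ctB = (M1 ⊕ K) ⊕ (M2 ⊕ K) = M1 ⊕ M2 — the shared key cancels under XOR.
212 ^ 163 = 119
205 ^ 207 =   2
 45 ^ 155 = 182
100 ^ 252 = 152
  0 ^ 206 = 206
 40 ^ 102 =  78
 65 ^ 160 = 225
106 ^  50 =  88
108 ^ 251 = 151
188 ^ 201 = 117

01110111 00000010 10110110 10011000 11001110 01001110 11100001 01011000 10010111 01110101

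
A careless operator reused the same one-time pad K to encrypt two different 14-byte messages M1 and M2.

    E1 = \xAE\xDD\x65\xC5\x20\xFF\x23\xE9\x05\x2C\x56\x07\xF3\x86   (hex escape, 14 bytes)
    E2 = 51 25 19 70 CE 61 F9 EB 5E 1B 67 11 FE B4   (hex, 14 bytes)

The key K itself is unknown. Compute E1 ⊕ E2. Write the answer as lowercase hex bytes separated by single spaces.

ff f8 7c b5 ee 9e da 02 5b 37 31 16 0d 32

E1 ⊕ E2 = (M1 ⊕ K) ⊕ (M2 ⊕ K) = M1 ⊕ M2 — the shared key cancels under XOR.
174 xor  81 = 255
221 xor  37 = 248
101 xor  25 = 124
197 xor 112 = 181
 32 xor 206 = 238
255 xor  97 = 158
 35 xor 249 = 218
233 xor 235 =   2
  5 xor  94 =  91
 44 xor  27 =  55
 86 xor 103 =  49
  7 xor  17 =  22
243 xor 254 =  13
134 xor 180 =  50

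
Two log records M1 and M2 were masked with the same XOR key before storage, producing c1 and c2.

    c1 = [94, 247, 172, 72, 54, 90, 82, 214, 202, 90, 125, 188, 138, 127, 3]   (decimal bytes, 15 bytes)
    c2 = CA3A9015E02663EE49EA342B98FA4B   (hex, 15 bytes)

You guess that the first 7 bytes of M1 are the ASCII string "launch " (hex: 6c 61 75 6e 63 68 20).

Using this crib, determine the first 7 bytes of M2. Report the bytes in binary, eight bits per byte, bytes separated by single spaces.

11111000 10101100 01001001 00110011 10110101 00010100 00010001

First, c1 ⊕ c2 = (M1 ⊕ K) ⊕ (M2 ⊕ K) = M1 ⊕ M2, so the key drops out. Then M2 = (M1 ⊕ M2) ⊕ M1 over the first 7 bytes.
byte 0: (5e xor ca) xor 6c = 94 xor 6c = f8
byte 1: (f7 xor 3a) xor 61 = cd xor 61 = ac
byte 2: (ac xor 90) xor 75 = 3c xor 75 = 49
byte 3: (48 xor 15) xor 6e = 5d xor 6e = 33
byte 4: (36 xor e0) xor 63 = d6 xor 63 = b5
byte 5: (5a xor 26) xor 68 = 7c xor 68 = 14
byte 6: (52 xor 63) xor 20 = 31 xor 20 = 11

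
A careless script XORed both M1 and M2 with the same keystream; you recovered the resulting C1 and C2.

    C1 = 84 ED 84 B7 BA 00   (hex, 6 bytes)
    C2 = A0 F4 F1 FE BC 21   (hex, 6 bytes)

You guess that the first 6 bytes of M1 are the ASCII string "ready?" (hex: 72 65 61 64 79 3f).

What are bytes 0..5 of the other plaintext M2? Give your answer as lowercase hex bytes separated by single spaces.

First, C1 ⊕ C2 = (M1 ⊕ K) ⊕ (M2 ⊕ K) = M1 ⊕ M2, so the key drops out. Then M2 = (M1 ⊕ M2) ⊕ M1 over the first 6 bytes.
byte 0: (84 ^ a0) ^ 72 = 24 ^ 72 = 56
byte 1: (ed ^ f4) ^ 65 = 19 ^ 65 = 7c
byte 2: (84 ^ f1) ^ 61 = 75 ^ 61 = 14
byte 3: (b7 ^ fe) ^ 64 = 49 ^ 64 = 2d
byte 4: (ba ^ bc) ^ 79 = 06 ^ 79 = 7f
byte 5: (00 ^ 21) ^ 3f = 21 ^ 3f = 1e

56 7c 14 2d 7f 1e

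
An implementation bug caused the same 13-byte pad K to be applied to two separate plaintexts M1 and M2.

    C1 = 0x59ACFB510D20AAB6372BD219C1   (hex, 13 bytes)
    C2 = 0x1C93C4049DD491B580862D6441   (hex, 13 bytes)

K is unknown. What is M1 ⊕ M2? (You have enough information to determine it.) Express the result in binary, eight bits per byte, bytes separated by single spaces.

01000101 00111111 00111111 01010101 10010000 11110100 00111011 00000011 10110111 10101101 11111111 01111101 10000000

C1 ⊕ C2 = (M1 ⊕ K) ⊕ (M2 ⊕ K) = M1 ⊕ M2 — the shared key cancels under XOR.
59 xor 1c = 45
ac xor 93 = 3f
fb xor c4 = 3f
51 xor 04 = 55
0d xor 9d = 90
20 xor d4 = f4
aa xor 91 = 3b
b6 xor b5 = 03
37 xor 80 = b7
2b xor 86 = ad
d2 xor 2d = ff
19 xor 64 = 7d
c1 xor 41 = 80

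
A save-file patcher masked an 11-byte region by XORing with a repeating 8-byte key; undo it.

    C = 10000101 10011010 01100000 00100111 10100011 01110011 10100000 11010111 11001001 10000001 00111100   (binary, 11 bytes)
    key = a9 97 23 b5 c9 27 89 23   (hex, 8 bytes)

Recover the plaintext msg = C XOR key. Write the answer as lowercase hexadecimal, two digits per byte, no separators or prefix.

2c0d43926a5429f460161f

The 8-byte key repeats, so the effective keystream is a9 97 23 b5 c9 27 89 23 a9 97 23.
byte 0: 85 XOR a9 = 2c
byte 1: 9a XOR 97 = 0d
byte 2: 60 XOR 23 = 43
byte 3: 27 XOR b5 = 92
byte 4: a3 XOR c9 = 6a
byte 5: 73 XOR 27 = 54
byte 6: a0 XOR 89 = 29
byte 7: d7 XOR 23 = f4
byte 8: c9 XOR a9 = 60
byte 9: 81 XOR 97 = 16
byte 10: 3c XOR 23 = 1f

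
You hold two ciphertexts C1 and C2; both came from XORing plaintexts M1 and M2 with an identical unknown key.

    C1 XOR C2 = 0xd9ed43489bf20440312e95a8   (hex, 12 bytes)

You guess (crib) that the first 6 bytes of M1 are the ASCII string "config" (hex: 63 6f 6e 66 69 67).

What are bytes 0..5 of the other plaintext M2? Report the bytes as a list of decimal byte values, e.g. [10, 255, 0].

Since C1 ⊕ C2 = M1 ⊕ M2, XORing with the guessed M1 bytes yields the corresponding M2 bytes: M2 = (C1 ⊕ C2) ⊕ M1.
d9 XOR 63 = ba
ed XOR 6f = 82
43 XOR 6e = 2d
48 XOR 66 = 2e
9b XOR 69 = f2
f2 XOR 67 = 95

[186, 130, 45, 46, 242, 149]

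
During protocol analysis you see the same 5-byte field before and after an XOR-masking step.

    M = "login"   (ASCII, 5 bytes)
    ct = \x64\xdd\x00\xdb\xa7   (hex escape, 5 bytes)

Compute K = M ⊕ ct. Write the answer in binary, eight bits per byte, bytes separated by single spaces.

00001000 10110010 01100111 10110010 11001001

Since ct = M ⊕ K, XORing both sides with M gives K = M ⊕ ct.
01101100 xor 01100100 = 00001000
01101111 xor 11011101 = 10110010
01100111 xor 00000000 = 01100111
01101001 xor 11011011 = 10110010
01101110 xor 10100111 = 11001001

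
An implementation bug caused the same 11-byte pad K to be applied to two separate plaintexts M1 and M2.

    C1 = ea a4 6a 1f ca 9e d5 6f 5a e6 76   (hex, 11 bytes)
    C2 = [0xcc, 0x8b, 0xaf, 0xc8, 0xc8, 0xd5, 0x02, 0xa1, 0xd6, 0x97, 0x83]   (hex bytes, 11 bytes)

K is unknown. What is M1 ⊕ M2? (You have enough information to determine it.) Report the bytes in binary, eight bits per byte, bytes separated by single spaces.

C1 ⊕ C2 = (M1 ⊕ K) ⊕ (M2 ⊕ K) = M1 ⊕ M2 — the shared key cancels under XOR.
ea xor cc = 26
a4 xor 8b = 2f
6a xor af = c5
1f xor c8 = d7
ca xor c8 = 02
9e xor d5 = 4b
d5 xor 02 = d7
6f xor a1 = ce
5a xor d6 = 8c
e6 xor 97 = 71
76 xor 83 = f5

00100110 00101111 11000101 11010111 00000010 01001011 11010111 11001110 10001100 01110001 11110101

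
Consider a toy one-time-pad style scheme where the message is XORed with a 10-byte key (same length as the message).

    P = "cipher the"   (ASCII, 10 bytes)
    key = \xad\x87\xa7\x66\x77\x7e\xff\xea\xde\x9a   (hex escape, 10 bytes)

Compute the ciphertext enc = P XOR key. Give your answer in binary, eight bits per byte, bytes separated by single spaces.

XOR is its own inverse, so applying the key byte-wise gives the result directly.
byte 0: 63 XOR ad = ce
byte 1: 69 XOR 87 = ee
byte 2: 70 XOR a7 = d7
byte 3: 68 XOR 66 = 0e
byte 4: 65 XOR 77 = 12
byte 5: 72 XOR 7e = 0c
byte 6: 20 XOR ff = df
byte 7: 74 XOR ea = 9e
byte 8: 68 XOR de = b6
byte 9: 65 XOR 9a = ff

11001110 11101110 11010111 00001110 00010010 00001100 11011111 10011110 10110110 11111111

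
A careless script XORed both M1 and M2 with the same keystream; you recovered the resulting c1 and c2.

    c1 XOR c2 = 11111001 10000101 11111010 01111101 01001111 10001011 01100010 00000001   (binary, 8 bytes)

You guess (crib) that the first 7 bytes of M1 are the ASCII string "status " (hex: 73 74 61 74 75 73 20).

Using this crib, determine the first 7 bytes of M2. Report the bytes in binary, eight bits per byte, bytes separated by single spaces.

Since c1 ⊕ c2 = M1 ⊕ M2, XORing with the guessed M1 bytes yields the corresponding M2 bytes: M2 = (c1 ⊕ c2) ⊕ M1.
f9 ^ 73 = 8a
85 ^ 74 = f1
fa ^ 61 = 9b
7d ^ 74 = 09
4f ^ 75 = 3a
8b ^ 73 = f8
62 ^ 20 = 42

10001010 11110001 10011011 00001001 00111010 11111000 01000010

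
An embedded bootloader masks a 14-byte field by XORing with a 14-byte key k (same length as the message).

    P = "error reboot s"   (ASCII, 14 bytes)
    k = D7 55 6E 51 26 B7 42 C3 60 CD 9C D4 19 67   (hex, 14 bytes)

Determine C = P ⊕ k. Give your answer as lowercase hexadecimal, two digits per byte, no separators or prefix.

b2271c3e549730a602a2f3a03914

byte 0: 65 ^ d7 = b2
byte 1: 72 ^ 55 = 27
byte 2: 72 ^ 6e = 1c
byte 3: 6f ^ 51 = 3e
byte 4: 72 ^ 26 = 54
byte 5: 20 ^ b7 = 97
byte 6: 72 ^ 42 = 30
byte 7: 65 ^ c3 = a6
byte 8: 62 ^ 60 = 02
byte 9: 6f ^ cd = a2
byte 10: 6f ^ 9c = f3
byte 11: 74 ^ d4 = a0
byte 12: 20 ^ 19 = 39
byte 13: 73 ^ 67 = 14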